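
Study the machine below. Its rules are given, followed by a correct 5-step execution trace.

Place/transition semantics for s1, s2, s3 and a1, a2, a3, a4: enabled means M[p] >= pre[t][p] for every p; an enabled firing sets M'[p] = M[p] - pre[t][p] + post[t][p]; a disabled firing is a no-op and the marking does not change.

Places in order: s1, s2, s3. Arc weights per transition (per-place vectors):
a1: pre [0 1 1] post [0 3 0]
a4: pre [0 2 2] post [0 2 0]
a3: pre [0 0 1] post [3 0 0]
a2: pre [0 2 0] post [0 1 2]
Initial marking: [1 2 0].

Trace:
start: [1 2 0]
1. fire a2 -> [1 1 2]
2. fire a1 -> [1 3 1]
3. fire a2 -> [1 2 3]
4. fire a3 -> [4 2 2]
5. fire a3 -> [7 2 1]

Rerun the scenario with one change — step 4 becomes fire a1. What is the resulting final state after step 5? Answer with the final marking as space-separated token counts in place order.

(re-executing from step 4 with the substitution; state before step 4: [1 2 3])
4. fire a1 -> [1 4 2]
5. fire a3 -> [4 4 1]

4 4 1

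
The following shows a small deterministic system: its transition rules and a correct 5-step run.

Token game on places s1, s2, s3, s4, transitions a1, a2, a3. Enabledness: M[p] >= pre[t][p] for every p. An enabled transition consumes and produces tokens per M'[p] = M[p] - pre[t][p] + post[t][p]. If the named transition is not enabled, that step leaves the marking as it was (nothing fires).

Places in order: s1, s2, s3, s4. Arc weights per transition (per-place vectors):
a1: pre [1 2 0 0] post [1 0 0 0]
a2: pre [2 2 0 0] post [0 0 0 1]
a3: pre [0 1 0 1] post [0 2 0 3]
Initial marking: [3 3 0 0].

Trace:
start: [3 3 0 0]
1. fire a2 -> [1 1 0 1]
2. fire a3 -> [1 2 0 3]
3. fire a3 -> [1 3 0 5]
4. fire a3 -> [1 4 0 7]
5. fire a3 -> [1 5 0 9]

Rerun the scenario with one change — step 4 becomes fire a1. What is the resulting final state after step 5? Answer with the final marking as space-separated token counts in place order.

(re-executing from step 4 with the substitution; state before step 4: [1 3 0 5])
4. fire a1 -> [1 1 0 5]
5. fire a3 -> [1 2 0 7]

1 2 0 7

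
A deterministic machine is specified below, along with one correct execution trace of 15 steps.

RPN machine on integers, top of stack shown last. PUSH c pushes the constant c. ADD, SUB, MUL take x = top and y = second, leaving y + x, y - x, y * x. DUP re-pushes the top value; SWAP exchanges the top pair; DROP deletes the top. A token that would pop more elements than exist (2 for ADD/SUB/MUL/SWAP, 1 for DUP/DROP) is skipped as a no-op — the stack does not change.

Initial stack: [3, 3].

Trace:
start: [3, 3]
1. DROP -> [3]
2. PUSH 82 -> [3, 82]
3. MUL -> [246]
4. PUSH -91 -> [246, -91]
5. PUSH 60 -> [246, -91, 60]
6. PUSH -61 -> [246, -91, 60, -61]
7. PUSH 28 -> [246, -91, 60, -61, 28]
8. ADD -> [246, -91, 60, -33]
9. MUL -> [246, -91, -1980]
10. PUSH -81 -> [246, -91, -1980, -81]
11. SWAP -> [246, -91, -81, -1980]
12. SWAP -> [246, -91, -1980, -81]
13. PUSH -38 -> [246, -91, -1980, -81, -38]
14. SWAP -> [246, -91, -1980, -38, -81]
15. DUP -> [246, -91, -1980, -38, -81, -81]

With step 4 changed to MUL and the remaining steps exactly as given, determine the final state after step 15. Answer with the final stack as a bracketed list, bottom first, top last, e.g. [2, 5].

[246, -1980, -38, -81, -81]

(re-executing from step 4 with the substitution; state before step 4: [246])
4. MUL -> [246]
5. PUSH 60 -> [246, 60]
6. PUSH -61 -> [246, 60, -61]
7. PUSH 28 -> [246, 60, -61, 28]
8. ADD -> [246, 60, -33]
9. MUL -> [246, -1980]
10. PUSH -81 -> [246, -1980, -81]
11. SWAP -> [246, -81, -1980]
12. SWAP -> [246, -1980, -81]
13. PUSH -38 -> [246, -1980, -81, -38]
14. SWAP -> [246, -1980, -38, -81]
15. DUP -> [246, -1980, -38, -81, -81]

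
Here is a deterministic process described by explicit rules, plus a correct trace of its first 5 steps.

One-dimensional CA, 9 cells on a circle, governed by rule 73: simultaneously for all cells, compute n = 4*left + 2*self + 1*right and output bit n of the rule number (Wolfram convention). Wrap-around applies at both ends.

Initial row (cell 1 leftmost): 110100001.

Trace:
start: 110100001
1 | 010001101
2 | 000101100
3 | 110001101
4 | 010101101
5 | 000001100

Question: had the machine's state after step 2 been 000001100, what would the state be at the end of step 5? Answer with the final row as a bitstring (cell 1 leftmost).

state after step 2 := 000001100
3 | 111101101
4 | 000101101
5 | 010001100

010001100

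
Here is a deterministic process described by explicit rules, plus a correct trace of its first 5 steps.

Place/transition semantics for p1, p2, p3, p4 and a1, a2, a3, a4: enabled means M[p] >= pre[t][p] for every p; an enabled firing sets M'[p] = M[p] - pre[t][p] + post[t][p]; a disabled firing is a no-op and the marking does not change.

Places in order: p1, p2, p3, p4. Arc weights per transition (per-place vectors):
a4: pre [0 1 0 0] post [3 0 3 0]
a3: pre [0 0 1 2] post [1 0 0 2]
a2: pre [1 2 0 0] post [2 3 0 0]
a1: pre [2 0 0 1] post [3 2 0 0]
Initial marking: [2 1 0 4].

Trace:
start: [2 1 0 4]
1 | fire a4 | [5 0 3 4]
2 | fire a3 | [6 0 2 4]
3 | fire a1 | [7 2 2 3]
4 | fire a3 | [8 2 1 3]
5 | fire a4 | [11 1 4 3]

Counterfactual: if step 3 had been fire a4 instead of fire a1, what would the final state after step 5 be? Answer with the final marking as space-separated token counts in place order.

7 0 1 4

(re-executing from step 3 with the substitution; state before step 3: [6 0 2 4])
3 | fire a4 | [6 0 2 4]
4 | fire a3 | [7 0 1 4]
5 | fire a4 | [7 0 1 4]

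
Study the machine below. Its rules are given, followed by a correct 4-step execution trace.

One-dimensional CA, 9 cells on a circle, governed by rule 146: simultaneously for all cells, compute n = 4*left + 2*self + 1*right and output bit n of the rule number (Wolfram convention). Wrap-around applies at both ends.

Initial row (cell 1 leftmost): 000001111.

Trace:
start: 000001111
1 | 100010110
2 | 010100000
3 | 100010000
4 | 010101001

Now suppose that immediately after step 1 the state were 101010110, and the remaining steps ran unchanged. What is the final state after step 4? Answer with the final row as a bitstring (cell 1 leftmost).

000000000

state after step 1 := 101010110
2 | 000000000
3 | 000000000
4 | 000000000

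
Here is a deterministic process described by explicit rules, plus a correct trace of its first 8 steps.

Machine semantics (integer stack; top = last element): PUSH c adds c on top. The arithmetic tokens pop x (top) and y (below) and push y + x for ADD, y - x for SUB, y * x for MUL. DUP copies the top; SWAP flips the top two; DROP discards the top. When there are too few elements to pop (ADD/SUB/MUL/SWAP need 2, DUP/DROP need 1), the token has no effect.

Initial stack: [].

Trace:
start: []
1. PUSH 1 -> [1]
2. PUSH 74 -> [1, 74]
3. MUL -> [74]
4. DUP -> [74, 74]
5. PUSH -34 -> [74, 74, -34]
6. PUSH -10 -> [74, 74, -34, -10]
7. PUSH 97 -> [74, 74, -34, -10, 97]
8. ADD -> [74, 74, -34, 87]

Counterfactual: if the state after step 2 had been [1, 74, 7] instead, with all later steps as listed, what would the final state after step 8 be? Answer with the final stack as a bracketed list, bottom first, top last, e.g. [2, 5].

state after step 2 := [1, 74, 7]
3. MUL -> [1, 518]
4. DUP -> [1, 518, 518]
5. PUSH -34 -> [1, 518, 518, -34]
6. PUSH -10 -> [1, 518, 518, -34, -10]
7. PUSH 97 -> [1, 518, 518, -34, -10, 97]
8. ADD -> [1, 518, 518, -34, 87]

[1, 518, 518, -34, 87]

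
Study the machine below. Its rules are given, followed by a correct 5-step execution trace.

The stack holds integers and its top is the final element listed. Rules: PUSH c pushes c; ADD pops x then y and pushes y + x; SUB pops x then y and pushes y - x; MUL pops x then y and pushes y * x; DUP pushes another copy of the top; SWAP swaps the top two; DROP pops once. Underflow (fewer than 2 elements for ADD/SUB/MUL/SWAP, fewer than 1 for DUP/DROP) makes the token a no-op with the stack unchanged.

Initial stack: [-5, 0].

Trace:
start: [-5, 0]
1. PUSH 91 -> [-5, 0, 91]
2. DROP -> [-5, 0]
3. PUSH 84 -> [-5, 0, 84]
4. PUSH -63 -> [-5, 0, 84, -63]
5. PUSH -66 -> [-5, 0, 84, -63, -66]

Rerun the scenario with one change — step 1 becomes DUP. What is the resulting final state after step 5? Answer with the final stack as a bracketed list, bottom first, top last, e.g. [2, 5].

[-5, 0, 84, -63, -66]

(re-executing from step 1 with the substitution; state before step 1: [-5, 0])
1. DUP -> [-5, 0, 0]
2. DROP -> [-5, 0]
3. PUSH 84 -> [-5, 0, 84]
4. PUSH -63 -> [-5, 0, 84, -63]
5. PUSH -66 -> [-5, 0, 84, -63, -66]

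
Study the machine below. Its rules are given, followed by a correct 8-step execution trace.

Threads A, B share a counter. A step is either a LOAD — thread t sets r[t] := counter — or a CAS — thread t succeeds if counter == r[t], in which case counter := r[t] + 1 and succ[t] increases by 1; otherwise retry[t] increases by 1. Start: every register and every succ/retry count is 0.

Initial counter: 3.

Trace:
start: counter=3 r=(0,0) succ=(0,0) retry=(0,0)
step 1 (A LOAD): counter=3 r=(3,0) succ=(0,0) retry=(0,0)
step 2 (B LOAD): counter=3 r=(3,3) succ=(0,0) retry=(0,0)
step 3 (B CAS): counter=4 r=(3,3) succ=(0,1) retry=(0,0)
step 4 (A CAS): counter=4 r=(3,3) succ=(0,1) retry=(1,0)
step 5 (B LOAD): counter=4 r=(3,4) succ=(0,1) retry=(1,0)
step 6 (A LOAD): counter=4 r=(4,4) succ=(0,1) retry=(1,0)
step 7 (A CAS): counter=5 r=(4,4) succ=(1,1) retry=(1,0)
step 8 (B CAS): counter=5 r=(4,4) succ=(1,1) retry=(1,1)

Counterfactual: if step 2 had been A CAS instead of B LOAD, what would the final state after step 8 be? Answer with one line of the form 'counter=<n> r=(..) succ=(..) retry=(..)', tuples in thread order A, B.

counter=5 r=(4,4) succ=(2,0) retry=(1,2)

(re-executing from step 2 with the substitution; state before step 2: counter=3 r=(3,0) succ=(0,0) retry=(0,0))
step 2 (A CAS): counter=4 r=(3,0) succ=(1,0) retry=(0,0)
step 3 (B CAS): counter=4 r=(3,0) succ=(1,0) retry=(0,1)
step 4 (A CAS): counter=4 r=(3,0) succ=(1,0) retry=(1,1)
step 5 (B LOAD): counter=4 r=(3,4) succ=(1,0) retry=(1,1)
step 6 (A LOAD): counter=4 r=(4,4) succ=(1,0) retry=(1,1)
step 7 (A CAS): counter=5 r=(4,4) succ=(2,0) retry=(1,1)
step 8 (B CAS): counter=5 r=(4,4) succ=(2,0) retry=(1,2)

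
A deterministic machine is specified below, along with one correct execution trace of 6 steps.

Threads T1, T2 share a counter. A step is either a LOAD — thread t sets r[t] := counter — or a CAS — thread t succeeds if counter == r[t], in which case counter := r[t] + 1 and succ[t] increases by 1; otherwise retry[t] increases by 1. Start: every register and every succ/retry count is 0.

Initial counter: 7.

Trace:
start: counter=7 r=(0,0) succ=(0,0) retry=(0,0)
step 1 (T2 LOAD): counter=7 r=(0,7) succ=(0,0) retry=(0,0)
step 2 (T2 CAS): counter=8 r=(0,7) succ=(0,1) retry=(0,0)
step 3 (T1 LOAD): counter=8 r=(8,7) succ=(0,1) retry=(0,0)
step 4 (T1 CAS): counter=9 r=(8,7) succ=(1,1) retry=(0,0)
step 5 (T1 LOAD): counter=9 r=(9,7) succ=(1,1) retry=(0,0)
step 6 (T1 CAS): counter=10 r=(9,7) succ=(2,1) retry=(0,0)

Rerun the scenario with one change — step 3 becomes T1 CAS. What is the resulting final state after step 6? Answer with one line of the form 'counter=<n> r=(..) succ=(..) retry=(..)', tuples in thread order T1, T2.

counter=9 r=(8,7) succ=(1,1) retry=(2,0)

(re-executing from step 3 with the substitution; state before step 3: counter=8 r=(0,7) succ=(0,1) retry=(0,0))
step 3 (T1 CAS): counter=8 r=(0,7) succ=(0,1) retry=(1,0)
step 4 (T1 CAS): counter=8 r=(0,7) succ=(0,1) retry=(2,0)
step 5 (T1 LOAD): counter=8 r=(8,7) succ=(0,1) retry=(2,0)
step 6 (T1 CAS): counter=9 r=(8,7) succ=(1,1) retry=(2,0)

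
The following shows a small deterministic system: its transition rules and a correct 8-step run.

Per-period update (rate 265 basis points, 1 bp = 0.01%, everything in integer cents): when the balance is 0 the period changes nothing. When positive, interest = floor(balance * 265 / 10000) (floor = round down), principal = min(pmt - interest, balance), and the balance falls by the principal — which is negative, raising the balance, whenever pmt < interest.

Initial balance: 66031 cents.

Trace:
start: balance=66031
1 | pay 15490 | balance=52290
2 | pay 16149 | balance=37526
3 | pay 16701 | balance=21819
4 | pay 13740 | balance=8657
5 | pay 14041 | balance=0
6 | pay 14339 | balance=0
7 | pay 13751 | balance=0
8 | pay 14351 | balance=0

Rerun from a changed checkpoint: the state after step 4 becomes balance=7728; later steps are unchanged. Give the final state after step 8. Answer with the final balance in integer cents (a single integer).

0

state after step 4 := balance=7728
5 | pay 14041 | balance=0
6 | pay 14339 | balance=0
7 | pay 13751 | balance=0
8 | pay 14351 | balance=0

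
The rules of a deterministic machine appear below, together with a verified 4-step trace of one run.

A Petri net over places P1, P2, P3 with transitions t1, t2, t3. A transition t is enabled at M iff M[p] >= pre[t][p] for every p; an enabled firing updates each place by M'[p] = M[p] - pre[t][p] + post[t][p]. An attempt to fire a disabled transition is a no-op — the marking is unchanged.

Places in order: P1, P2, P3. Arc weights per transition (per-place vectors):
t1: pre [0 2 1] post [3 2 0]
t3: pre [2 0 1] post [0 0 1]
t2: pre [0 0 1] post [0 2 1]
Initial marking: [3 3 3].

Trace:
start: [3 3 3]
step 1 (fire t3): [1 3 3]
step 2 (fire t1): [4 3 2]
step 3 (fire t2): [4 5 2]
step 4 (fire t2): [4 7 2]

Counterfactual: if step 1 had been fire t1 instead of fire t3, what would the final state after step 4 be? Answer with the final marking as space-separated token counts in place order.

9 7 1

(re-executing from step 1 with the substitution; state before step 1: [3 3 3])
step 1 (fire t1): [6 3 2]
step 2 (fire t1): [9 3 1]
step 3 (fire t2): [9 5 1]
step 4 (fire t2): [9 7 1]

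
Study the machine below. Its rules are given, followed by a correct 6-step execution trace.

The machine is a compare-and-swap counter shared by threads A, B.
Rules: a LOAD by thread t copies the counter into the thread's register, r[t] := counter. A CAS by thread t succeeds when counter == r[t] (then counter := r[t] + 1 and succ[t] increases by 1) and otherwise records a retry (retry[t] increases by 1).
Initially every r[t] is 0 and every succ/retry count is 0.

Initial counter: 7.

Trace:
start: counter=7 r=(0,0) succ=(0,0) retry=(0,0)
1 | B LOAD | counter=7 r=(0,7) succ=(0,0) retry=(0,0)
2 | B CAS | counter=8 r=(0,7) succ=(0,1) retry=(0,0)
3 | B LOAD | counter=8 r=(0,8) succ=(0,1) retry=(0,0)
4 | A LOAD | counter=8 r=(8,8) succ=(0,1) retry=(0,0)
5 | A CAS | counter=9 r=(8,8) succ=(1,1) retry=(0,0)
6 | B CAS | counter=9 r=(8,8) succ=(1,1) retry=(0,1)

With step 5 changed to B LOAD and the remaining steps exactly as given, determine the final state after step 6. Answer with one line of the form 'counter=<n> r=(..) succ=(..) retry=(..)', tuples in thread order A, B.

counter=9 r=(8,8) succ=(0,2) retry=(0,0)

(re-executing from step 5 with the substitution; state before step 5: counter=8 r=(8,8) succ=(0,1) retry=(0,0))
5 | B LOAD | counter=8 r=(8,8) succ=(0,1) retry=(0,0)
6 | B CAS | counter=9 r=(8,8) succ=(0,2) retry=(0,0)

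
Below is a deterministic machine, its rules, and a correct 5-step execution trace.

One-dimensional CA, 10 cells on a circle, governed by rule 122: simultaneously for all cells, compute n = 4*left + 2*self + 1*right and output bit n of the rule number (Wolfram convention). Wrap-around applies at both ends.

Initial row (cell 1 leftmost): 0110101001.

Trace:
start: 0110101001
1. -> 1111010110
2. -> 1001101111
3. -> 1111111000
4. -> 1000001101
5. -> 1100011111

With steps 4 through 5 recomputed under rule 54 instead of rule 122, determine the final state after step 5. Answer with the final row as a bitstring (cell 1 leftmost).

1000001111

(re-executing steps 4..5 under rule 54; state before step 4: 1111111000)
4. -> 0000000101
5. -> 1000001111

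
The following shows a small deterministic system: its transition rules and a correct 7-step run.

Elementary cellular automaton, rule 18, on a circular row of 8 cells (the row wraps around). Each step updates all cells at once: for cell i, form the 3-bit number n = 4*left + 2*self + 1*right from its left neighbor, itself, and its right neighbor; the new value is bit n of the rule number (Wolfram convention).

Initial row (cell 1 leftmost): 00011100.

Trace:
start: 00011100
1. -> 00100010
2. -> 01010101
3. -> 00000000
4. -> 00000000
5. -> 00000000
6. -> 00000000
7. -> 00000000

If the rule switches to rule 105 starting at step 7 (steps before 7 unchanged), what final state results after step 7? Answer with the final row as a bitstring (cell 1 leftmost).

11111111

(re-executing step 7 under rule 105; state before step 7: 00000000)
7. -> 11111111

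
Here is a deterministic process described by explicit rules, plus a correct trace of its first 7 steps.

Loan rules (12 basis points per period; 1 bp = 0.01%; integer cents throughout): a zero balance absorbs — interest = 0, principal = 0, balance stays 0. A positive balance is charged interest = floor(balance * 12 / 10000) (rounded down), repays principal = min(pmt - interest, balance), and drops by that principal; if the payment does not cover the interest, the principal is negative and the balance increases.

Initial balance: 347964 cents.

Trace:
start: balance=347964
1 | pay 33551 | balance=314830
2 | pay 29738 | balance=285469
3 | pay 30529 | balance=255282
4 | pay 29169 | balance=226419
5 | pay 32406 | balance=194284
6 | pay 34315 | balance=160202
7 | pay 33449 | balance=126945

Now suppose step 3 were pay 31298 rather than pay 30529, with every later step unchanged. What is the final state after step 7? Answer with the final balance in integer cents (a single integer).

(re-executing from step 3 with the substitution; state before step 3: balance=285469)
3 | pay 31298 | balance=254513
4 | pay 29169 | balance=225649
5 | pay 32406 | balance=193513
6 | pay 34315 | balance=159430
7 | pay 33449 | balance=126172

126172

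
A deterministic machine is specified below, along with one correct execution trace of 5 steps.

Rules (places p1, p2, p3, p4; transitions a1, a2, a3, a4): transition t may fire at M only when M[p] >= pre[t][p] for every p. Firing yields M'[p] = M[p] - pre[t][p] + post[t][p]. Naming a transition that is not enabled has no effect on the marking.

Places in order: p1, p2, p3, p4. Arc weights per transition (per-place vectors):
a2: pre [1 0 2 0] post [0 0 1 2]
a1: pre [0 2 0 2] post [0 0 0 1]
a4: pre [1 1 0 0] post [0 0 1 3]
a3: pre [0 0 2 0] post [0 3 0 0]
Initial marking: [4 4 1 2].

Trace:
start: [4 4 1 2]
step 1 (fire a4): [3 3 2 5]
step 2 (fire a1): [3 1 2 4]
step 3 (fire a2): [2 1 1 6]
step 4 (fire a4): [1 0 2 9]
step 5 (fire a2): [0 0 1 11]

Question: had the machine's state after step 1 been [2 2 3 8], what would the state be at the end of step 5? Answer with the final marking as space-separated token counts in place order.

state after step 1 := [2 2 3 8]
step 2 (fire a1): [2 0 3 7]
step 3 (fire a2): [1 0 2 9]
step 4 (fire a4): [1 0 2 9]
step 5 (fire a2): [0 0 1 11]

0 0 1 11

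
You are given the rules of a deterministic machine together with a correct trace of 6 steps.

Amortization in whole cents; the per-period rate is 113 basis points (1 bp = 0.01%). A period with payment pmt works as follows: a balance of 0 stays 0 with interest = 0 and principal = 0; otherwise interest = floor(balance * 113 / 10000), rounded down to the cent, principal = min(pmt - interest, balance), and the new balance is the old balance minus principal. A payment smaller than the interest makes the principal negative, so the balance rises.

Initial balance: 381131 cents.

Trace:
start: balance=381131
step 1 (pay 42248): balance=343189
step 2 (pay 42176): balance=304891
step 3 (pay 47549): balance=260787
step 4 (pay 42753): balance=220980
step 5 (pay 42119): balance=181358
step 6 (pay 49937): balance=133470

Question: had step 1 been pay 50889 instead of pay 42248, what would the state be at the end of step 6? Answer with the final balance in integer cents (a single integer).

124330

(re-executing from step 1 with the substitution; state before step 1: balance=381131)
step 1 (pay 50889): balance=334548
step 2 (pay 42176): balance=296152
step 3 (pay 47549): balance=251949
step 4 (pay 42753): balance=212043
step 5 (pay 42119): balance=172320
step 6 (pay 49937): balance=124330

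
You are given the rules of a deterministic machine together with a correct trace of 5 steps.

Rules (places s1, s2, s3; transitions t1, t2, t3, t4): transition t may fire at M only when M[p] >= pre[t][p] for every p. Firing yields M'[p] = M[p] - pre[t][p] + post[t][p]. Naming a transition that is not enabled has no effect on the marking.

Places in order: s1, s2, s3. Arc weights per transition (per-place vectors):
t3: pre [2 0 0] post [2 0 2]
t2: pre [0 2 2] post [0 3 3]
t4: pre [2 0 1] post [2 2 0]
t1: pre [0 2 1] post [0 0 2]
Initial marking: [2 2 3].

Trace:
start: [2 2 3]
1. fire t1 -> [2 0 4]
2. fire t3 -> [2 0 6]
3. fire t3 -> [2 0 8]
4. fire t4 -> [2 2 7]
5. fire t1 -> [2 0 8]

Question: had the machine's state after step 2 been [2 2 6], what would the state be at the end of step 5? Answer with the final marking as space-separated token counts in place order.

2 2 8

state after step 2 := [2 2 6]
3. fire t3 -> [2 2 8]
4. fire t4 -> [2 4 7]
5. fire t1 -> [2 2 8]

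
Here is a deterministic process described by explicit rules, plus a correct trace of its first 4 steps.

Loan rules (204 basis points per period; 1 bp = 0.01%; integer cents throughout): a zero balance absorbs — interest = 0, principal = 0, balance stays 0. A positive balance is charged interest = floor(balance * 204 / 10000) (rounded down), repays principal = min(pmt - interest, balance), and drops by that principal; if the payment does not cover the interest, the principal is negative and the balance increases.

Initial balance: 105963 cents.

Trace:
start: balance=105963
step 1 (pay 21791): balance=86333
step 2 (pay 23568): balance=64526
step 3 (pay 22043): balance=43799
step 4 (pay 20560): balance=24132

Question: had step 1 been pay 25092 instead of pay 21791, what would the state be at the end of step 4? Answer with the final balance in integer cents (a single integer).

(re-executing from step 1 with the substitution; state before step 1: balance=105963)
step 1 (pay 25092): balance=83032
step 2 (pay 23568): balance=61157
step 3 (pay 22043): balance=40361
step 4 (pay 20560): balance=20624

20624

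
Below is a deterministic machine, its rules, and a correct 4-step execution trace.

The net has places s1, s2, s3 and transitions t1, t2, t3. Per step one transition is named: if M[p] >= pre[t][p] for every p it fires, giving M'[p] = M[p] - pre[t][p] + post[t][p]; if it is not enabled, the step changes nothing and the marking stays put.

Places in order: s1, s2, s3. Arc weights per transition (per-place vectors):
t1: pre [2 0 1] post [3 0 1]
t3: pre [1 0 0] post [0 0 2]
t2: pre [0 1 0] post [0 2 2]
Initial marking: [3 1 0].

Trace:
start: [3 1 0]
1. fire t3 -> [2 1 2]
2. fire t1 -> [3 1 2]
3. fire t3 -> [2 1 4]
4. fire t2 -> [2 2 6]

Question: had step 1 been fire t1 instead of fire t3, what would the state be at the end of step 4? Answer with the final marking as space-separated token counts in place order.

(re-executing from step 1 with the substitution; state before step 1: [3 1 0])
1. fire t1 -> [3 1 0]
2. fire t1 -> [3 1 0]
3. fire t3 -> [2 1 2]
4. fire t2 -> [2 2 4]

2 2 4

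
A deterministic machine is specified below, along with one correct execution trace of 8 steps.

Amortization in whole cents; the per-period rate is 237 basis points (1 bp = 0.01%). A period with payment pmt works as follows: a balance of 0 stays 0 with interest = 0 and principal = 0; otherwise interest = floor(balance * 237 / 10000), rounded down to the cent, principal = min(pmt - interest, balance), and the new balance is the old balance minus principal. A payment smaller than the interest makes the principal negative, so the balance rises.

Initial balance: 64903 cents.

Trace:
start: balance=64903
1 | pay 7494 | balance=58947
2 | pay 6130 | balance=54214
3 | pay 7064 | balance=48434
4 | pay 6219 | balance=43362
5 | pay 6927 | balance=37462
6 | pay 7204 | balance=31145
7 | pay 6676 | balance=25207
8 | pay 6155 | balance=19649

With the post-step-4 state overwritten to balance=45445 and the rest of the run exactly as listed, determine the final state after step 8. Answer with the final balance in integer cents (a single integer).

21937

state after step 4 := balance=45445
5 | pay 6927 | balance=39595
6 | pay 7204 | balance=33329
7 | pay 6676 | balance=27442
8 | pay 6155 | balance=21937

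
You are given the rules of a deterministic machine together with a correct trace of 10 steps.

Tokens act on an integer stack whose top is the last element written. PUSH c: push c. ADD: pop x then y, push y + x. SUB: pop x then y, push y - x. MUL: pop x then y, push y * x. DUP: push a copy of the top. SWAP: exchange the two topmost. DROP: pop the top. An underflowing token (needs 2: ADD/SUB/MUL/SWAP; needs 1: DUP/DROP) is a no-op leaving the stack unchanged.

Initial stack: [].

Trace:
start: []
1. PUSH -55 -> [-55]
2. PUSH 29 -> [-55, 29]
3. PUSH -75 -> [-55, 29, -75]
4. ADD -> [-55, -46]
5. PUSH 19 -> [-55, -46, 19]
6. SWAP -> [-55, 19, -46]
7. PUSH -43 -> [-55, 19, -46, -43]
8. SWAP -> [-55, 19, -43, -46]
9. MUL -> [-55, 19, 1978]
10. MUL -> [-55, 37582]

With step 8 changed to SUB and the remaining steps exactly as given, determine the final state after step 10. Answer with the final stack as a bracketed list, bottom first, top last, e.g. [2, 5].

(re-executing from step 8 with the substitution; state before step 8: [-55, 19, -46, -43])
8. SUB -> [-55, 19, -3]
9. MUL -> [-55, -57]
10. MUL -> [3135]

[3135]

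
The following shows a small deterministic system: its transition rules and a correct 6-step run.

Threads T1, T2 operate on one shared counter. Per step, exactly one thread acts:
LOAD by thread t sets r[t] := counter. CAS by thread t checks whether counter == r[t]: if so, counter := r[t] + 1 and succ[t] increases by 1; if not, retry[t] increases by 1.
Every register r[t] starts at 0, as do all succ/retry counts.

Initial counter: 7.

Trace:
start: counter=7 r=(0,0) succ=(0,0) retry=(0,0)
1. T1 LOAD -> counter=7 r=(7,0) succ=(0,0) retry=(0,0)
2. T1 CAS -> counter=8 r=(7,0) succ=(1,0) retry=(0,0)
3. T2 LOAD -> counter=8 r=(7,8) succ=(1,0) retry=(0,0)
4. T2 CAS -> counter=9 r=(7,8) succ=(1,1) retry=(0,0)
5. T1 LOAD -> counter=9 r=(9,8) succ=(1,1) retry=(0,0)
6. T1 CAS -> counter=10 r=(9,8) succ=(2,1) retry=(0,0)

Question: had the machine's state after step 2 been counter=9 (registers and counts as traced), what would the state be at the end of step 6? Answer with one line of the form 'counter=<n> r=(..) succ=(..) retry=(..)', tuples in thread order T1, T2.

state after step 2 := counter=9 r=(7,0) succ=(1,0) retry=(0,0)
3. T2 LOAD -> counter=9 r=(7,9) succ=(1,0) retry=(0,0)
4. T2 CAS -> counter=10 r=(7,9) succ=(1,1) retry=(0,0)
5. T1 LOAD -> counter=10 r=(10,9) succ=(1,1) retry=(0,0)
6. T1 CAS -> counter=11 r=(10,9) succ=(2,1) retry=(0,0)

counter=11 r=(10,9) succ=(2,1) retry=(0,0)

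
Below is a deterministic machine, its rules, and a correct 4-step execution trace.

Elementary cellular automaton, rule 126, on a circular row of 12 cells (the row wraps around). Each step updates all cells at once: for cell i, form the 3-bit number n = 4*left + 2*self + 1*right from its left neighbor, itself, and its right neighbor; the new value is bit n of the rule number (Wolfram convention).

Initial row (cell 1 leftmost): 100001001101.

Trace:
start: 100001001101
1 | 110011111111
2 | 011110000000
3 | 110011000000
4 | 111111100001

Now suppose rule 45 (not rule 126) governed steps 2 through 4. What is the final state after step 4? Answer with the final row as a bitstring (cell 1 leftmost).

000111100000

(re-executing steps 2..4 under rule 45; state before step 2: 110011111111)
2 | 000010000000
3 | 111010111111
4 | 000111100000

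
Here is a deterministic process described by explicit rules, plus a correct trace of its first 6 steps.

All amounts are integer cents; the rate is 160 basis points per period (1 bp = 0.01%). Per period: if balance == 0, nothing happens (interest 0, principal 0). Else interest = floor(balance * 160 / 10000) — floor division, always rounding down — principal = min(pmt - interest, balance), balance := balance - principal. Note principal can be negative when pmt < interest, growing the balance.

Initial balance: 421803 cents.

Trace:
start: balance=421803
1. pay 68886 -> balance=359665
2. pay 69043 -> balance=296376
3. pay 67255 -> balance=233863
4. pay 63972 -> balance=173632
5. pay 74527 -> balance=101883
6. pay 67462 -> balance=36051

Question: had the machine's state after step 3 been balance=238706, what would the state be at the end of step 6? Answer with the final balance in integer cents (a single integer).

41130

state after step 3 := balance=238706
4. pay 63972 -> balance=178553
5. pay 74527 -> balance=106882
6. pay 67462 -> balance=41130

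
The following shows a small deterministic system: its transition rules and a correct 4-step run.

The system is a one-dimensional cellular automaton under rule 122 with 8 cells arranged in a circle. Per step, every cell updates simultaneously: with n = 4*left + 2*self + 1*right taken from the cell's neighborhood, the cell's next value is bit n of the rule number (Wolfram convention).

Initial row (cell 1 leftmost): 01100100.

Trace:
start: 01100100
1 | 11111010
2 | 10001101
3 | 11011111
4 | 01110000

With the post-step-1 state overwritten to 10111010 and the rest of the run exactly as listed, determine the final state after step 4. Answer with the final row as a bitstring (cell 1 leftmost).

10000011

state after step 1 := 10111010
2 | 01101101
3 | 11111110
4 | 10000011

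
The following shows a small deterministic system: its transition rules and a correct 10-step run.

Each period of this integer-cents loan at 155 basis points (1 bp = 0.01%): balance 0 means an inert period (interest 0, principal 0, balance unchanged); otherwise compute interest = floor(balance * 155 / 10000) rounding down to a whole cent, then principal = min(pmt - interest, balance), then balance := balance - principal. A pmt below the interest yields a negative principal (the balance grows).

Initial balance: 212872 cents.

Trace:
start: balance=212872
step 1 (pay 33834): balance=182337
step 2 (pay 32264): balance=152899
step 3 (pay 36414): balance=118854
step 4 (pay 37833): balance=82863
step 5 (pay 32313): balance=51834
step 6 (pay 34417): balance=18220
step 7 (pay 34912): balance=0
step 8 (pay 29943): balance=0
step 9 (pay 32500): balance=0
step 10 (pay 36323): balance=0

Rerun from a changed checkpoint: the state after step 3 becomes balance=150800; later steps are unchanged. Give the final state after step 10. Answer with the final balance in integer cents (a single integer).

state after step 3 := balance=150800
step 4 (pay 37833): balance=115304
step 5 (pay 32313): balance=84778
step 6 (pay 34417): balance=51675
step 7 (pay 34912): balance=17563
step 8 (pay 29943): balance=0
step 9 (pay 32500): balance=0
step 10 (pay 36323): balance=0

0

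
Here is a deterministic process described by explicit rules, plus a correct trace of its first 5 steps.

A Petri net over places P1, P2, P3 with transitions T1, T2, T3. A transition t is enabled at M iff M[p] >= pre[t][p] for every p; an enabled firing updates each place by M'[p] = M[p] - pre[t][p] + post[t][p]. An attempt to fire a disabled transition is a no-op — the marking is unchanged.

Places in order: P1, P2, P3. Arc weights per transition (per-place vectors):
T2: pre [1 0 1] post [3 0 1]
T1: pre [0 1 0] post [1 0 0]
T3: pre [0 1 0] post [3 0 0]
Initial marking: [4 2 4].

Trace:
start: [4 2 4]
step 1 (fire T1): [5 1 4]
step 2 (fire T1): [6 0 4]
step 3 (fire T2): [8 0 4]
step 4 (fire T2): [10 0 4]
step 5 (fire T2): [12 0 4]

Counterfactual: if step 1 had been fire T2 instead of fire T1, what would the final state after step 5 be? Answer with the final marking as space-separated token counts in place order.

(re-executing from step 1 with the substitution; state before step 1: [4 2 4])
step 1 (fire T2): [6 2 4]
step 2 (fire T1): [7 1 4]
step 3 (fire T2): [9 1 4]
step 4 (fire T2): [11 1 4]
step 5 (fire T2): [13 1 4]

13 1 4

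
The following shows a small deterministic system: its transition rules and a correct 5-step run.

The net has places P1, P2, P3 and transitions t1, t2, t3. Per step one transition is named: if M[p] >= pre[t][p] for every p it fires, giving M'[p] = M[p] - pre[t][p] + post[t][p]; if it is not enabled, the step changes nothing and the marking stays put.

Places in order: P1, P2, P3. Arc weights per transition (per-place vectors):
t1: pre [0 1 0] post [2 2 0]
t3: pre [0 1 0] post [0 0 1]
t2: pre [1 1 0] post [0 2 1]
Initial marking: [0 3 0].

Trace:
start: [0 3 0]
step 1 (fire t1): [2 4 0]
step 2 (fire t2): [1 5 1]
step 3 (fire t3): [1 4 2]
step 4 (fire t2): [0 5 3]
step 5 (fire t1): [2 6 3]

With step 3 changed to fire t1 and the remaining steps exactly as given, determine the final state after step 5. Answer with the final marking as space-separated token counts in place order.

4 8 2

(re-executing from step 3 with the substitution; state before step 3: [1 5 1])
step 3 (fire t1): [3 6 1]
step 4 (fire t2): [2 7 2]
step 5 (fire t1): [4 8 2]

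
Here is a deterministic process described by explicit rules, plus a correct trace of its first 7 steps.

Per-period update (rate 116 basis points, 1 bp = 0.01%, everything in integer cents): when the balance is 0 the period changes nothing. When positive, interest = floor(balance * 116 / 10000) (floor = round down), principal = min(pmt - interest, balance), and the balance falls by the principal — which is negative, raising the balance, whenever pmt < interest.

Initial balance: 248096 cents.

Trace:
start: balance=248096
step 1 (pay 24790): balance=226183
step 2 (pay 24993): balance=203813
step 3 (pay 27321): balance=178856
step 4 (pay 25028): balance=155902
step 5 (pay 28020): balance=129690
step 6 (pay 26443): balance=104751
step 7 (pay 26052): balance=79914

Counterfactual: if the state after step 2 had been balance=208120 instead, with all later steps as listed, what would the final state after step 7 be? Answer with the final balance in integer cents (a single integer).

84477

state after step 2 := balance=208120
step 3 (pay 27321): balance=183213
step 4 (pay 25028): balance=160310
step 5 (pay 28020): balance=134149
step 6 (pay 26443): balance=109262
step 7 (pay 26052): balance=84477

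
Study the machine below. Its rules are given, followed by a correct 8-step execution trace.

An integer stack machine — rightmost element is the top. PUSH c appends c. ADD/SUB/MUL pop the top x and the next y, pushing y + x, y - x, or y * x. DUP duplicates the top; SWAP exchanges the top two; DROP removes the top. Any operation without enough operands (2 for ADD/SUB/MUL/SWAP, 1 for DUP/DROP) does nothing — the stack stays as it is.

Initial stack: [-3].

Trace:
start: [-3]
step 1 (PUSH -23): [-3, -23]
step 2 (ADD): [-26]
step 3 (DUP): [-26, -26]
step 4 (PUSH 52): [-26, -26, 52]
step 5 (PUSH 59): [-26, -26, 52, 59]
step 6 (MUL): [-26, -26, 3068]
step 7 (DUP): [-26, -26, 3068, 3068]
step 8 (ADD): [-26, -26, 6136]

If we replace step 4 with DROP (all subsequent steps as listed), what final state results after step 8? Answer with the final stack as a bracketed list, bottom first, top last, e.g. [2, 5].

(re-executing from step 4 with the substitution; state before step 4: [-26, -26])
step 4 (DROP): [-26]
step 5 (PUSH 59): [-26, 59]
step 6 (MUL): [-1534]
step 7 (DUP): [-1534, -1534]
step 8 (ADD): [-3068]

[-3068]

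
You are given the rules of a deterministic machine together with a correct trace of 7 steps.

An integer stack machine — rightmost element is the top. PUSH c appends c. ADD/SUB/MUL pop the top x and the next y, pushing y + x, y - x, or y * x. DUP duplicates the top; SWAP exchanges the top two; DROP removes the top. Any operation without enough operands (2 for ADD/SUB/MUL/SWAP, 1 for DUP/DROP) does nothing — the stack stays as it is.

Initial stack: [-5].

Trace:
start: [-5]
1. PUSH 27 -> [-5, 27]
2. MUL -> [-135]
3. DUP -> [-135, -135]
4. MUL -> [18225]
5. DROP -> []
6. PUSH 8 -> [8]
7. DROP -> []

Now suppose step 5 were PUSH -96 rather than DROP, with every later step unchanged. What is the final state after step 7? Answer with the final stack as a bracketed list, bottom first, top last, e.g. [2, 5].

[18225, -96]

(re-executing from step 5 with the substitution; state before step 5: [18225])
5. PUSH -96 -> [18225, -96]
6. PUSH 8 -> [18225, -96, 8]
7. DROP -> [18225, -96]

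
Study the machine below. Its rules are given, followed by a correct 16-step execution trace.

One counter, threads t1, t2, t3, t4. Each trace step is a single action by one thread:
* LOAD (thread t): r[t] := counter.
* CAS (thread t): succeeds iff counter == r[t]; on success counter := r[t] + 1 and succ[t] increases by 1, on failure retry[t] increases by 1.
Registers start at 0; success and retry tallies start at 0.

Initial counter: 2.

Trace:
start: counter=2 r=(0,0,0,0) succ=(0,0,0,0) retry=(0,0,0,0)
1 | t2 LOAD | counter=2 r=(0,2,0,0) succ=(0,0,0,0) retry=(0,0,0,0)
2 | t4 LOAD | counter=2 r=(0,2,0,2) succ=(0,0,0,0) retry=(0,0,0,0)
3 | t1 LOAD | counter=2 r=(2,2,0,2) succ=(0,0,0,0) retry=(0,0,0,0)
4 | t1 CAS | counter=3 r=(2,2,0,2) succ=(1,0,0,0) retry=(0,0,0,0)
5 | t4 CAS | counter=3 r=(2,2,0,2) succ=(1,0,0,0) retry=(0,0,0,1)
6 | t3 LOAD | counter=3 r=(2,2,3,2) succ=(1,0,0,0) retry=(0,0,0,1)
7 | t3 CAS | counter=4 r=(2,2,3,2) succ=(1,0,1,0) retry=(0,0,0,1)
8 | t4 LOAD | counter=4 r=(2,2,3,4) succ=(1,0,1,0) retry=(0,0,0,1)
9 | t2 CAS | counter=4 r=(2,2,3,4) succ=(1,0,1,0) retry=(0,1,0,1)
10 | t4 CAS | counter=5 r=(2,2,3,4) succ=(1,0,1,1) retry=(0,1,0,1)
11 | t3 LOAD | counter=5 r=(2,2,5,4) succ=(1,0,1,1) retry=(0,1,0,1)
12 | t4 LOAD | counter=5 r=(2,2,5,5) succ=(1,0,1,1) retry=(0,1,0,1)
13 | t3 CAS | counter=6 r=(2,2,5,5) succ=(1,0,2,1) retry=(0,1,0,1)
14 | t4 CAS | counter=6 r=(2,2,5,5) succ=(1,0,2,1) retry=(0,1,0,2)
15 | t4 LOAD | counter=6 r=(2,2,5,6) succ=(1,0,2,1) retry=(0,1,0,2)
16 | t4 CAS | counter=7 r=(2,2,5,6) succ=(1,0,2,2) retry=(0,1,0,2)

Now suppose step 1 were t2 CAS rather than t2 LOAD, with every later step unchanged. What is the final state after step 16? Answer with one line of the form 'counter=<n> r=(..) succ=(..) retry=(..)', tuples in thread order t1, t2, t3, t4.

counter=7 r=(2,0,5,6) succ=(1,0,2,2) retry=(0,2,0,2)

(re-executing from step 1 with the substitution; state before step 1: counter=2 r=(0,0,0,0) succ=(0,0,0,0) retry=(0,0,0,0))
1 | t2 CAS | counter=2 r=(0,0,0,0) succ=(0,0,0,0) retry=(0,1,0,0)
2 | t4 LOAD | counter=2 r=(0,0,0,2) succ=(0,0,0,0) retry=(0,1,0,0)
3 | t1 LOAD | counter=2 r=(2,0,0,2) succ=(0,0,0,0) retry=(0,1,0,0)
4 | t1 CAS | counter=3 r=(2,0,0,2) succ=(1,0,0,0) retry=(0,1,0,0)
5 | t4 CAS | counter=3 r=(2,0,0,2) succ=(1,0,0,0) retry=(0,1,0,1)
6 | t3 LOAD | counter=3 r=(2,0,3,2) succ=(1,0,0,0) retry=(0,1,0,1)
7 | t3 CAS | counter=4 r=(2,0,3,2) succ=(1,0,1,0) retry=(0,1,0,1)
8 | t4 LOAD | counter=4 r=(2,0,3,4) succ=(1,0,1,0) retry=(0,1,0,1)
9 | t2 CAS | counter=4 r=(2,0,3,4) succ=(1,0,1,0) retry=(0,2,0,1)
10 | t4 CAS | counter=5 r=(2,0,3,4) succ=(1,0,1,1) retry=(0,2,0,1)
11 | t3 LOAD | counter=5 r=(2,0,5,4) succ=(1,0,1,1) retry=(0,2,0,1)
12 | t4 LOAD | counter=5 r=(2,0,5,5) succ=(1,0,1,1) retry=(0,2,0,1)
13 | t3 CAS | counter=6 r=(2,0,5,5) succ=(1,0,2,1) retry=(0,2,0,1)
14 | t4 CAS | counter=6 r=(2,0,5,5) succ=(1,0,2,1) retry=(0,2,0,2)
15 | t4 LOAD | counter=6 r=(2,0,5,6) succ=(1,0,2,1) retry=(0,2,0,2)
16 | t4 CAS | counter=7 r=(2,0,5,6) succ=(1,0,2,2) retry=(0,2,0,2)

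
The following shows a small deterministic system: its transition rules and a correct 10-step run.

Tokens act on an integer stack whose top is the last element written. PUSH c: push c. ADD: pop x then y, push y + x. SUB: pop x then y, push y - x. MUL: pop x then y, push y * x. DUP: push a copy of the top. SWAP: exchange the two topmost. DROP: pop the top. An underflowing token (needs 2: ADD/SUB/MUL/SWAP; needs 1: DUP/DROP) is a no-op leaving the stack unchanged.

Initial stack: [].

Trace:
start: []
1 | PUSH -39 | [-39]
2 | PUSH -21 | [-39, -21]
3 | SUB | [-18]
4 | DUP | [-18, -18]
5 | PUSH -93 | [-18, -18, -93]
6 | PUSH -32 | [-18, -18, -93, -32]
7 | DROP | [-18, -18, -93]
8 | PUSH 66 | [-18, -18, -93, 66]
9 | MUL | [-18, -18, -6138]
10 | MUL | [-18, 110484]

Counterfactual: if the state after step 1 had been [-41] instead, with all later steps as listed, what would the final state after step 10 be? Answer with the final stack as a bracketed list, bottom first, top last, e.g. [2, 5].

state after step 1 := [-41]
2 | PUSH -21 | [-41, -21]
3 | SUB | [-20]
4 | DUP | [-20, -20]
5 | PUSH -93 | [-20, -20, -93]
6 | PUSH -32 | [-20, -20, -93, -32]
7 | DROP | [-20, -20, -93]
8 | PUSH 66 | [-20, -20, -93, 66]
9 | MUL | [-20, -20, -6138]
10 | MUL | [-20, 122760]

[-20, 122760]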